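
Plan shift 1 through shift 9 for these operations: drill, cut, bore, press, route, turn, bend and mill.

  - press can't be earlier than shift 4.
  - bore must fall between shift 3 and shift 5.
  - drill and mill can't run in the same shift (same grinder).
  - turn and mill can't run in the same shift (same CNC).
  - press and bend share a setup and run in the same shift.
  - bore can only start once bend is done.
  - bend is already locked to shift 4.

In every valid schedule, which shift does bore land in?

Bore is available from shift 3; precedence pushes bore to at least shift 5; bore's own window allows nothing later than shift 5.
So bore is pinned to shift 5.

shift 5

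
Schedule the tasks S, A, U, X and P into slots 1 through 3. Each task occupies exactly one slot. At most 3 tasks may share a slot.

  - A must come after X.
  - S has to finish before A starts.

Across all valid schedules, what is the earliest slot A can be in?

Precedence pushes A to at least 2.
A at 2 is achievable: X=1; A=2; U=1; S=1; P=2.

2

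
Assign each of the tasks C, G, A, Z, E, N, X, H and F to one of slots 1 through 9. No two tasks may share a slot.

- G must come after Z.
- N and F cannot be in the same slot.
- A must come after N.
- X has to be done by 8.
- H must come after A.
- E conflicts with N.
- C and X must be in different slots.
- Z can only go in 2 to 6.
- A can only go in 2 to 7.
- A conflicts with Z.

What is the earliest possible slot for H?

Precedence pushes H to at least 3.
H at 3 is achievable: A=2; E=8; C=7; G=6; Z=4; X=5; H=3; F=9; N=1.

3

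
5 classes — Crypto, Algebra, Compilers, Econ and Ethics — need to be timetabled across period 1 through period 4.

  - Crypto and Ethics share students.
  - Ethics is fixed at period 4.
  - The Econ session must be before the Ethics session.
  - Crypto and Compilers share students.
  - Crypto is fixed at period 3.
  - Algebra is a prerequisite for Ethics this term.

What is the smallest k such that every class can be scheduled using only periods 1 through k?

4

The precedence chain requires at least 2 distinct periods.
Ethics can't be placed before period 4, so the schedule must run through at least period 4.
4 works (last occupied period: period 4): for example Algebra in period 1; Compilers in period 1; Ethics in period 4; Crypto in period 3; Econ in period 1.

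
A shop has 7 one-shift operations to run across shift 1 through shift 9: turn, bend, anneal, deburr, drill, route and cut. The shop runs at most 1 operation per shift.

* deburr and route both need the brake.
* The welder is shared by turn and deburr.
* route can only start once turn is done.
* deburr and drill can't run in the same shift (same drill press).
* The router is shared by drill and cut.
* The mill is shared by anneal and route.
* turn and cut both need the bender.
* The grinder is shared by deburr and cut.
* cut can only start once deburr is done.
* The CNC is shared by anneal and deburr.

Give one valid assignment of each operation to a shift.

anneal -> shift 6, turn -> shift 1, bend -> shift 5, route -> shift 3, drill -> shift 7, cut -> shift 4, deburr -> shift 2

Checking: deburr(shift 2) before cut(shift 4); turn(shift 1) before route(shift 3); deburr(shift 2) != cut(shift 4); deburr(shift 2) != route(shift 3); drill(shift 7) != cut(shift 4); turn(shift 1) != cut(shift 4); deburr(shift 2) != drill(shift 7); turn(shift 1) != deburr(shift 2); anneal(shift 6) != route(shift 3); anneal(shift 6) != deburr(shift 2); max 1 per shift (cap 1).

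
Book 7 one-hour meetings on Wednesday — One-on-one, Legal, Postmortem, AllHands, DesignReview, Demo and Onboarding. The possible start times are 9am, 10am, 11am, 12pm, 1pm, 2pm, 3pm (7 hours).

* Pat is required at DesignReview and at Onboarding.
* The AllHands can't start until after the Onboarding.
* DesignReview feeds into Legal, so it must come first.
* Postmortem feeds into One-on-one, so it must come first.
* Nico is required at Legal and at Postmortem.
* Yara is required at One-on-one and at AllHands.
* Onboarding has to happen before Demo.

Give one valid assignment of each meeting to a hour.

DesignReview -> 10am; Onboarding -> 9am; AllHands -> 11am; Demo -> 10am; Postmortem -> 9am; Legal -> 11am; One-on-one -> 10am

Checking: Onboarding(9am) before Demo(10am); Postmortem(9am) before One-on-one(10am); DesignReview(10am) before Legal(11am); Onboarding(9am) before AllHands(11am); One-on-one(10am) != AllHands(11am); DesignReview(10am) != Onboarding(9am); Legal(11am) != Postmortem(9am).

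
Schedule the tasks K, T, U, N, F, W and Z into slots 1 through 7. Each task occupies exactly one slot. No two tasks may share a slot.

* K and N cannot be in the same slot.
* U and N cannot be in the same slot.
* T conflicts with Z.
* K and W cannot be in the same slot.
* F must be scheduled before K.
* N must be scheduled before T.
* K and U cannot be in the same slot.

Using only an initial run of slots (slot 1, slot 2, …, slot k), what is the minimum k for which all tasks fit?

The precedence chain requires at least 2 distinct slots.
With at most 1 per slot and 7 tasks, at least 7 slots are needed.
7 works (last occupied slot: 7): for example U -> 5; Z -> 7; W -> 6; F -> 1; K -> 2; T -> 4; N -> 3.

7 slots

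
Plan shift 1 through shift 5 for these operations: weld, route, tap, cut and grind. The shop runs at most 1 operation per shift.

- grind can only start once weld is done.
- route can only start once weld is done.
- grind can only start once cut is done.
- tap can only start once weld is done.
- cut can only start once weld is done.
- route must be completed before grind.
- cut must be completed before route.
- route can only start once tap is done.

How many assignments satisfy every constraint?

2

Enumerating: grind=shift 5, tap=shift 3, cut=shift 2, route=shift 4, weld=shift 1 | weld in shift 1; route in shift 4; cut in shift 3; tap in shift 2; grind in shift 5.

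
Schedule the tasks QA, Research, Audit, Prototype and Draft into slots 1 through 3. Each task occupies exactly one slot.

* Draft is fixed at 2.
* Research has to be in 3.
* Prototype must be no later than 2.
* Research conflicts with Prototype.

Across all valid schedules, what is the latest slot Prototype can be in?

Prototype's own window allows nothing later than 2.
Prototype at 2 is achievable: Research -> 3, Prototype -> 2, Audit -> 1, QA -> 1, Draft -> 2.

2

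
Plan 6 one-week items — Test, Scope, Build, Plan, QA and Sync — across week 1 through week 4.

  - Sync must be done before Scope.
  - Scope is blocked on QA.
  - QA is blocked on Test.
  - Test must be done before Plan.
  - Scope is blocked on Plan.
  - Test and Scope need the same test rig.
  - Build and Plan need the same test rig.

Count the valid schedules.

Splitting on Test: it can be week 1 (42), week 2 (9). Listing each branch's schedules as (Scope, Build, Plan, QA, Sync) by week number:
Test=week 1: (3,1,2,2,1) (3,1,2,2,2) (3,3,2,2,1) (3,3,2,2,2) (3,4,2,2,1) (3,4,2,2,2) (4,1,2,2,1) (4,1,2,2,2) (4,1,2,2,3) (4,1,2,3,1) (4,1,2,3,2) (4,1,2,3,3) (4,1,3,2,1) (4,1,3,2,2) (4,1,3,2,3) (4,1,3,3,1) (4,1,3,3,2) (4,1,3,3,3) (4,2,3,2,1) (4,2,3,2,2) (4,2,3,2,3) (4,2,3,3,1) (4,2,3,3,2) (4,2,3,3,3) (4,3,2,2,1) (4,3,2,2,2) (4,3,2,2,3) (4,3,2,3,1) (4,3,2,3,2) (4,3,2,3,3) (4,4,2,2,1) (4,4,2,2,2) (4,4,2,2,3) (4,4,2,3,1) (4,4,2,3,2) (4,4,2,3,3) (4,4,3,2,1) (4,4,3,2,2) (4,4,3,2,3) (4,4,3,3,1) (4,4,3,3,2) (4,4,3,3,3) — 42.
Test=week 2: (4,1,3,3,1) (4,1,3,3,2) (4,1,3,3,3) (4,2,3,3,1) (4,2,3,3,2) (4,2,3,3,3) (4,4,3,3,1) (4,4,3,3,2) (4,4,3,3,3) — 9.
Summing: 42 + 9 = 51.

51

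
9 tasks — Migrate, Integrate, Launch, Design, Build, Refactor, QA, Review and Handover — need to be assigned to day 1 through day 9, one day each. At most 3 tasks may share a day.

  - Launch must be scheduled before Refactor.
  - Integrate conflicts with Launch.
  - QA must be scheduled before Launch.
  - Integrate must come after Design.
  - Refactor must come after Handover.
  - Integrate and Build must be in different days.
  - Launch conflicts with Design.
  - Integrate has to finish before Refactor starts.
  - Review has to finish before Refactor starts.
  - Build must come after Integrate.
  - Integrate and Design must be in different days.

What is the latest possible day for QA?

day 7

Downstream work caps QA at day 7.
QA at day 7 is achievable: Refactor=day 9; QA=day 7; Build=day 3; Integrate=day 2; Design=day 1; Launch=day 8; Review=day 1; Handover=day 1; Migrate=day 2.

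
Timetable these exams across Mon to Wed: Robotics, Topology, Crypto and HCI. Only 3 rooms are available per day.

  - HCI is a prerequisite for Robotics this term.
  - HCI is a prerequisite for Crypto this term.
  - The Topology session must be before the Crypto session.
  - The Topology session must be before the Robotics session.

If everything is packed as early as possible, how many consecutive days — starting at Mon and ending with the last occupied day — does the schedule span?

The precedence chain requires at least 2 distinct days.
With at most 3 per day and 4 exams, at least 2 days are needed.
2 works (last occupied day: Tue): for example Crypto=Tue; Robotics=Tue; HCI=Mon; Topology=Mon.

2 days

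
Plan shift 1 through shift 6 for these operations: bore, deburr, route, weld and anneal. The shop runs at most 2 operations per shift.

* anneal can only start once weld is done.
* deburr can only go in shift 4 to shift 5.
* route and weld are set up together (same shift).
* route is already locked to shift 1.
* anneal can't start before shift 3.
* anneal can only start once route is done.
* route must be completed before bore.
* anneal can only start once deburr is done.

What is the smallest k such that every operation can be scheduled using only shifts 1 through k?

The precedence chain requires at least 2 distinct shifts.
With at most 2 per shift and 5 operations, at least 3 shifts are needed.
Propagating the time windows through the other constraints, anneal can't land before shift 5, so the schedule must run through at least shift 5.
5 works (last occupied shift: shift 5): for example deburr=shift 4; weld=shift 1; route=shift 1; bore=shift 2; anneal=shift 5.

5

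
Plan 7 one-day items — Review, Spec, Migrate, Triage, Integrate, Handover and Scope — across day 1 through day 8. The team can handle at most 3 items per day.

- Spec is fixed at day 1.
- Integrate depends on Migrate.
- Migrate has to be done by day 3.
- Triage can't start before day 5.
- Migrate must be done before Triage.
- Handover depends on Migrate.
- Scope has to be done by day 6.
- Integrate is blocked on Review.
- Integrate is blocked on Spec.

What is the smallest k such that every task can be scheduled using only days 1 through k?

5

The precedence chain requires at least 2 distinct days.
With at most 3 per day and 7 tasks, at least 3 days are needed.
Triage can't be placed before day 5, so the schedule must run through at least day 5.
5 works (last occupied day: day 5): for example Migrate=day 1; Spec=day 1; Integrate=day 2; Handover=day 2; Scope=day 2; Review=day 1; Triage=day 5.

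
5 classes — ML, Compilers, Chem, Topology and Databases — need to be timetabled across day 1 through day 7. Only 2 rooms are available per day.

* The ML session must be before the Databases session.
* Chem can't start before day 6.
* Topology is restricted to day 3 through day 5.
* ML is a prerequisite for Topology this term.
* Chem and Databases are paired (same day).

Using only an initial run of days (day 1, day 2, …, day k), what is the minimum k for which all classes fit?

6 days

The precedence chain requires at least 2 distinct days.
With at most 2 per day and 5 classes, at least 3 days are needed.
Chem can't be placed before day 6, so the schedule must run through at least day 6.
6 works (last occupied day: day 6): for example Databases=day 6; Chem=day 6; Topology=day 3; Compilers=day 1; ML=day 1.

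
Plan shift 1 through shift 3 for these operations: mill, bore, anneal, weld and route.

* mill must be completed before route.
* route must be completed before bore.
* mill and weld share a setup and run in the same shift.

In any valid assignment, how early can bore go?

shift 3

Precedence pushes bore to at least shift 3.
bore at shift 3 is achievable: anneal=shift 1, bore=shift 3, route=shift 2, mill=shift 1, weld=shift 1.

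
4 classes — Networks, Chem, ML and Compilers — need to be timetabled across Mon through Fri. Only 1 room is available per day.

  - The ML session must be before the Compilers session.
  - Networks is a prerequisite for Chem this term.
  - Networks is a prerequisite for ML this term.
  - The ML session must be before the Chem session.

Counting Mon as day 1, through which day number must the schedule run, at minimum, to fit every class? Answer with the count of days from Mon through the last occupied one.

4 days

The precedence chain requires at least 3 distinct days.
With at most 1 per day and 4 classes, at least 4 days are needed.
4 works (last occupied day: Thu): for example Networks in Mon; ML in Tue; Compilers in Thu; Chem in Wed.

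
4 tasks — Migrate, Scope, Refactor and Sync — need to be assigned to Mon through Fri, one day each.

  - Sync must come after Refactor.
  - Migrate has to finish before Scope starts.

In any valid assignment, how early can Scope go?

Tue

Precedence pushes Scope to at least Tue.
Scope at Tue is achievable: Sync -> Tue, Scope -> Tue, Migrate -> Mon, Refactor -> Mon.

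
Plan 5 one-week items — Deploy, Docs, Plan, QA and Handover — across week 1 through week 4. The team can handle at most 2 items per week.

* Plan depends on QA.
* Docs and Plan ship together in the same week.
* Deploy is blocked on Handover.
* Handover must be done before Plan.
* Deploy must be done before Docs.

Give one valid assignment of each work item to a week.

QA=week 1; Plan=week 3; Docs=week 3; Handover=week 1; Deploy=week 2

Checking: Deploy(week 2) before Docs(week 3); QA(week 1) before Plan(week 3); Handover(week 1) before Plan(week 3); Handover(week 1) before Deploy(week 2); Docs = Plan = week 3; max 2 per week (cap 2).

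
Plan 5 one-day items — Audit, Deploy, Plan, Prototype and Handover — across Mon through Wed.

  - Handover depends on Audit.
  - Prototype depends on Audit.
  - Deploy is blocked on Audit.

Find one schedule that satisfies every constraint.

Audit -> Mon; Deploy -> Tue; Handover -> Tue; Prototype -> Tue; Plan -> Mon

Checking: Audit(Mon) before Handover(Tue); Audit(Mon) before Prototype(Tue); Audit(Mon) before Deploy(Tue).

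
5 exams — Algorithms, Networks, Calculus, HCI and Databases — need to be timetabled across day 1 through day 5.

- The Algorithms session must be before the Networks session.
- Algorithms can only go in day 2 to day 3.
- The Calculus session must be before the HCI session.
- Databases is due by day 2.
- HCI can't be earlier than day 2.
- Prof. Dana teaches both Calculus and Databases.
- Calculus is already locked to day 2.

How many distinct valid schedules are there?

15

Splitting on Algorithms: it can be day 2 (9), day 3 (6). Listing each branch's schedules as (Networks, Calculus, HCI, Databases) by day number:
Algorithms=day 2: (3,2,3,1) (3,2,4,1) (3,2,5,1) (4,2,3,1) (4,2,4,1) (4,2,5,1) (5,2,3,1) (5,2,4,1) (5,2,5,1) — 9.
Algorithms=day 3: (4,2,3,1) (4,2,4,1) (4,2,5,1) (5,2,3,1) (5,2,4,1) (5,2,5,1) — 6.
Summing: 9 + 6 = 15.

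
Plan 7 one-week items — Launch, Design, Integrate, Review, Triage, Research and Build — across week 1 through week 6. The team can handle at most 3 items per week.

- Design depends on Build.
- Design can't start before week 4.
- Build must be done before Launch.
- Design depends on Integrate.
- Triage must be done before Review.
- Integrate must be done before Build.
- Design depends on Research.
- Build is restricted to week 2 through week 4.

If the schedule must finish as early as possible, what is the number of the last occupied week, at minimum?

week 4

The precedence chain requires at least 3 distinct weeks.
With at most 3 per week and 7 work items, at least 3 weeks are needed.
Design can't be placed before week 4, so the schedule must run through at least week 4.
4 works (last occupied week: week 4): for example Review=week 2; Build=week 2; Launch=week 3; Research=week 1; Integrate=week 1; Design=week 4; Triage=week 1.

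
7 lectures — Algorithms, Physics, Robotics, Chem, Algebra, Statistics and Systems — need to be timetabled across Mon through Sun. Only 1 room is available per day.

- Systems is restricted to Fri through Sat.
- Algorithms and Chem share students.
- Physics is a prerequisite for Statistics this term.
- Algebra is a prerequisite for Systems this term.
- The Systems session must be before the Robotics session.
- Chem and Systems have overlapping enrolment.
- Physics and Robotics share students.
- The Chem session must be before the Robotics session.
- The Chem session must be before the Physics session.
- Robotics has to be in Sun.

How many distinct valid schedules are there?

36

Splitting on Physics: it can be Tue (10), Wed (14), Thu (12). Listing each branch's schedules as (Algorithms, Robotics, Chem, Algebra, Statistics, Systems):
Physics=Tue: (Wed,Sun,Mon,Thu,Fri,Sat) (Wed,Sun,Mon,Thu,Sat,Fri) (Wed,Sun,Mon,Fri,Thu,Sat) (Thu,Sun,Mon,Wed,Fri,Sat) (Thu,Sun,Mon,Wed,Sat,Fri) (Thu,Sun,Mon,Fri,Wed,Sat) (Fri,Sun,Mon,Wed,Thu,Sat) (Fri,Sun,Mon,Thu,Wed,Sat) (Sat,Sun,Mon,Wed,Thu,Fri) (Sat,Sun,Mon,Thu,Wed,Fri) — 10.
Physics=Wed: (Mon,Sun,Tue,Thu,Fri,Sat) (Mon,Sun,Tue,Thu,Sat,Fri) (Mon,Sun,Tue,Fri,Thu,Sat) (Tue,Sun,Mon,Thu,Fri,Sat) (Tue,Sun,Mon,Thu,Sat,Fri) (Tue,Sun,Mon,Fri,Thu,Sat) (Thu,Sun,Mon,Tue,Fri,Sat) (Thu,Sun,Mon,Tue,Sat,Fri) (Thu,Sun,Tue,Mon,Fri,Sat) (Thu,Sun,Tue,Mon,Sat,Fri) (Fri,Sun,Mon,Tue,Thu,Sat) (Fri,Sun,Tue,Mon,Thu,Sat) (Sat,Sun,Mon,Tue,Thu,Fri) (Sat,Sun,Tue,Mon,Thu,Fri) — 14.
Physics=Thu: (Mon,Sun,Tue,Wed,Fri,Sat) (Mon,Sun,Tue,Wed,Sat,Fri) (Mon,Sun,Wed,Tue,Fri,Sat) (Mon,Sun,Wed,Tue,Sat,Fri) (Tue,Sun,Mon,Wed,Fri,Sat) (Tue,Sun,Mon,Wed,Sat,Fri) (Tue,Sun,Wed,Mon,Fri,Sat) (Tue,Sun,Wed,Mon,Sat,Fri) (Wed,Sun,Mon,Tue,Fri,Sat) (Wed,Sun,Mon,Tue,Sat,Fri) (Wed,Sun,Tue,Mon,Fri,Sat) (Wed,Sun,Tue,Mon,Sat,Fri) — 12.
Summing: 10 + 14 + 12 = 36.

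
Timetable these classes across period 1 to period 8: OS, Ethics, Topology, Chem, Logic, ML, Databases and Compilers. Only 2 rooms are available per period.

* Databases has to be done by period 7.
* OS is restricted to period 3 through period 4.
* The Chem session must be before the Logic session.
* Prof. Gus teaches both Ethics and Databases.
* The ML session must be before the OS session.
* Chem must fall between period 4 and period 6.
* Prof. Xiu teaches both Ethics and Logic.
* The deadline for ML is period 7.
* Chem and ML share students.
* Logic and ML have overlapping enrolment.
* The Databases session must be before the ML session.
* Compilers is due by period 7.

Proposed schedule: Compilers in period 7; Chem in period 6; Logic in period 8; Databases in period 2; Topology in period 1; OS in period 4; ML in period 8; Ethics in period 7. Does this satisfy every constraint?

The Databases session must be before the ML session — holds.
The deadline for ML is period 7 — violated.
The ML session must be before the OS session — violated.
The Chem session must be before the Logic session — holds.
Chem and ML share students — holds.
Prof. Xiu teaches both Ethics and Logic — holds.
Logic and ML have overlapping enrolment — violated.
Prof. Gus teaches both Ethics and Databases — holds.
Chem must fall between period 4 and period 6 — holds.
Only 2 rooms are available per period — holds.
Databases has to be done by period 7 — holds.
Compilers is due by period 7 — holds.
OS is restricted to period 3 through period 4 — holds.

No — it violates: The deadline for ML is period 7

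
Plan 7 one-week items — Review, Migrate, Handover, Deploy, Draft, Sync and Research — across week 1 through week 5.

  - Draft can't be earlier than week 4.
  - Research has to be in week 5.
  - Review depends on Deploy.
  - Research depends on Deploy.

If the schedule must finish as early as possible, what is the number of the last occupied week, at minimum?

The precedence chain requires at least 2 distinct weeks.
Research can't be placed before week 5, so the schedule must run through at least week 5.
5 works (last occupied week: week 5): for example Migrate=week 1, Review=week 2, Research=week 5, Draft=week 4, Deploy=week 1, Handover=week 1, Sync=week 1.

5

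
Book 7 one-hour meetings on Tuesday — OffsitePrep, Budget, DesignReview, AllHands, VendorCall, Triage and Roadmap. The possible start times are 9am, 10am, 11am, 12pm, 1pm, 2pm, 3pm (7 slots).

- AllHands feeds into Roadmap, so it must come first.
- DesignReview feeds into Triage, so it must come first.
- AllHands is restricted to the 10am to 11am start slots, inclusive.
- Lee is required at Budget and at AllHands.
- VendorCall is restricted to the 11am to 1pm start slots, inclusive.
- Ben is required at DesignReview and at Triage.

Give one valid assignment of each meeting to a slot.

Triage -> 10am, OffsitePrep -> 9am, AllHands -> 10am, DesignReview -> 9am, VendorCall -> 11am, Budget -> 9am, Roadmap -> 11am

Checking: AllHands(10am) before Roadmap(11am); DesignReview(9am) before Triage(10am); DesignReview(9am) != Triage(10am); Budget(9am) != AllHands(10am); AllHands=10am in [10am,11am]; VendorCall=11am in [11am,1pm].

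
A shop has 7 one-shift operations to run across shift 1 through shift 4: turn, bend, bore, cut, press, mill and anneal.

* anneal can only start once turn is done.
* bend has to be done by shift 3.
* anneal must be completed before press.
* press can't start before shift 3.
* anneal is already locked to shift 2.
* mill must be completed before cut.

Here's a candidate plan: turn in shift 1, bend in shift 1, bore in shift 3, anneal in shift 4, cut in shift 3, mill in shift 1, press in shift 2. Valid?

Invalid. anneal must be completed before press.

mill must be completed before cut — holds.
press can't start before shift 3 — violated.
bend has to be done by shift 3 — holds.
anneal must be completed before press — violated.
anneal is already locked to shift 2 — violated.
anneal can only start once turn is done — holds.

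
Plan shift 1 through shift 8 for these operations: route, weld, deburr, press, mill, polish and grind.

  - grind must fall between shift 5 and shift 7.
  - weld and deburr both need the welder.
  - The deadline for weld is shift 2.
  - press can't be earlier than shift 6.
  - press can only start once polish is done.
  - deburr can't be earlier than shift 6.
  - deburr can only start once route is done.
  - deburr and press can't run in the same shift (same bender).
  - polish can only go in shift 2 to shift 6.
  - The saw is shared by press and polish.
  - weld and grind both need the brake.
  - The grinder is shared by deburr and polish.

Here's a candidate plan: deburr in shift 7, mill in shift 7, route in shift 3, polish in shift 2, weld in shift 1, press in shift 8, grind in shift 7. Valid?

press can't be earlier than shift 6 — holds.
press can only start once polish is done — holds.
weld and deburr both need the welder — holds.
weld and grind both need the brake — holds.
polish can only go in shift 2 to shift 6 — holds.
The saw is shared by press and polish — holds.
deburr and press can't run in the same shift (same bender) — holds.
The grinder is shared by deburr and polish — holds.
grind must fall between shift 5 and shift 7 — holds.
The deadline for weld is shift 2 — holds.
deburr can't be earlier than shift 6 — holds.
deburr can only start once route is done — holds.

Valid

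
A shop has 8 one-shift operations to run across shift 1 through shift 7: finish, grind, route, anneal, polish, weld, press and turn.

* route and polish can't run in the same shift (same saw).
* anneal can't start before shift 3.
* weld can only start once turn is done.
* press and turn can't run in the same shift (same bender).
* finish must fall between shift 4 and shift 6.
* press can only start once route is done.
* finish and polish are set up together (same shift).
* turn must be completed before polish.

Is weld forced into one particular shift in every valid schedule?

weld can be shift 2 (e.g. press -> shift 2; polish -> shift 4; grind -> shift 1; turn -> shift 1; route -> shift 1; anneal -> shift 3; weld -> shift 2; finish -> shift 4) or shift 3 (e.g. turn=shift 1, weld=shift 3, route=shift 1, press=shift 2, anneal=shift 3, polish=shift 4, grind=shift 1, finish=shift 4).

No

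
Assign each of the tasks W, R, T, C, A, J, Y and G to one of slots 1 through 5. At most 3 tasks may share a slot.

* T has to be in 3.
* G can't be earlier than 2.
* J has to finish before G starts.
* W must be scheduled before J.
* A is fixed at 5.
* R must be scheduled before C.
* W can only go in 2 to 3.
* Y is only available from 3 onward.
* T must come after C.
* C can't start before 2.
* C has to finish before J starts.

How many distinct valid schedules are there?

Splitting on W: it can be 2 (9), 3 (3). Listing each branch's schedules as (R, T, C, A, J, Y, G):
W=2: (1,3,2,5,3,3,4) (1,3,2,5,3,3,5) (1,3,2,5,3,4,4) (1,3,2,5,3,4,5) (1,3,2,5,3,5,4) (1,3,2,5,3,5,5) (1,3,2,5,4,3,5) (1,3,2,5,4,4,5) (1,3,2,5,4,5,5) — 9.
W=3: (1,3,2,5,4,3,5) (1,3,2,5,4,4,5) (1,3,2,5,4,5,5) — 3.
Summing: 9 + 3 = 12.

12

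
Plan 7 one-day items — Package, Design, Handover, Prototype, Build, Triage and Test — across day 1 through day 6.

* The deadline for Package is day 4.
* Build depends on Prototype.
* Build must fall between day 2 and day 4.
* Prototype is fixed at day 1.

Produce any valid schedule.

Test=day 1; Prototype=day 1; Handover=day 1; Triage=day 1; Build=day 2; Design=day 1; Package=day 1

Checking: Prototype(day 1) before Build(day 2); Package=day 1 in [day 1,day 4]; Prototype=day 1 in [day 1,day 1]; Build=day 2 in [day 2,day 4].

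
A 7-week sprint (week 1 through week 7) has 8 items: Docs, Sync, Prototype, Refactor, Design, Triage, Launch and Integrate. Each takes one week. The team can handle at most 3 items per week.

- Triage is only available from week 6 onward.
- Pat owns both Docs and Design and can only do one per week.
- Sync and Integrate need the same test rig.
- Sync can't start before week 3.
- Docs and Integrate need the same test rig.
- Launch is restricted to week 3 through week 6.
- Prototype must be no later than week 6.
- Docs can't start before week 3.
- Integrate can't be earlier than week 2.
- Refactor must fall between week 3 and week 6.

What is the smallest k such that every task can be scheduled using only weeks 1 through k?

6

With at most 3 per week and 8 tasks, at least 3 weeks are needed.
Triage can't be placed before week 6, so the schedule must run through at least week 6.
6 works (last occupied week: week 6): for example Integrate=week 2; Docs=week 3; Triage=week 6; Prototype=week 1; Design=week 1; Launch=week 4; Sync=week 3; Refactor=week 3.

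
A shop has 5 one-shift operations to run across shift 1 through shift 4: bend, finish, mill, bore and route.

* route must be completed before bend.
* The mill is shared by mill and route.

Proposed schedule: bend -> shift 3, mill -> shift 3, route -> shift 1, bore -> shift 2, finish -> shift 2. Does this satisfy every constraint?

Yes

route must be completed before bend — holds.
The mill is shared by mill and route — holds.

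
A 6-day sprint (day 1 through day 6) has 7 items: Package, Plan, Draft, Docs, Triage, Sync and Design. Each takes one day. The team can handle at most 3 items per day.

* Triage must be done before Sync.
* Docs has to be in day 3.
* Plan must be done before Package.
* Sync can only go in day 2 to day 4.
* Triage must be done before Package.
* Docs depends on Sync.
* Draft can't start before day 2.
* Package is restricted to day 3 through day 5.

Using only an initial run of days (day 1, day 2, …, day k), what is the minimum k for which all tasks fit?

The precedence chain requires at least 3 distinct days.
With at most 3 per day and 7 tasks, at least 3 days are needed.
3 works (last occupied day: day 3): for example Triage in day 1, Sync in day 2, Package in day 3, Docs in day 3, Draft in day 2, Design in day 1, Plan in day 1.

3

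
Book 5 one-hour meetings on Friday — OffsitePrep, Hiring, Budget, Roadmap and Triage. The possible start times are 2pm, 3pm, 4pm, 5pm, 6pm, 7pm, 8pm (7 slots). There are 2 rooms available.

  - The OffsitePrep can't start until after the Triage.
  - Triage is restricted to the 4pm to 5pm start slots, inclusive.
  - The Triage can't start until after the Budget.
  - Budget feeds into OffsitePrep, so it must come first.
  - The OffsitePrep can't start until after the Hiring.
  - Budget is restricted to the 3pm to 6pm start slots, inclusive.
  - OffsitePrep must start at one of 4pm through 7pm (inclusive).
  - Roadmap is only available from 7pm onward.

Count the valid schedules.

Splitting on OffsitePrep: it can be 5pm (6), 6pm (24), 7pm (30). Listing each branch's schedules as (Hiring, Budget, Roadmap, Triage):
OffsitePrep=5pm: (2pm,3pm,7pm,4pm) (2pm,3pm,8pm,4pm) (3pm,3pm,7pm,4pm) (3pm,3pm,8pm,4pm) (4pm,3pm,7pm,4pm) (4pm,3pm,8pm,4pm) — 6.
OffsitePrep=6pm: (2pm,3pm,7pm,4pm) (2pm,3pm,7pm,5pm) (2pm,3pm,8pm,4pm) (2pm,3pm,8pm,5pm) (2pm,4pm,7pm,5pm) (2pm,4pm,8pm,5pm) (3pm,3pm,7pm,4pm) (3pm,3pm,7pm,5pm) (3pm,3pm,8pm,4pm) (3pm,3pm,8pm,5pm) (3pm,4pm,7pm,5pm) (3pm,4pm,8pm,5pm) (4pm,3pm,7pm,4pm) (4pm,3pm,7pm,5pm) (4pm,3pm,8pm,4pm) (4pm,3pm,8pm,5pm) (4pm,4pm,7pm,5pm) (4pm,4pm,8pm,5pm) (5pm,3pm,7pm,4pm) (5pm,3pm,7pm,5pm) (5pm,3pm,8pm,4pm) (5pm,3pm,8pm,5pm) (5pm,4pm,7pm,5pm) (5pm,4pm,8pm,5pm) — 24.
OffsitePrep=7pm: (2pm,3pm,7pm,4pm) (2pm,3pm,7pm,5pm) (2pm,3pm,8pm,4pm) (2pm,3pm,8pm,5pm) (2pm,4pm,7pm,5pm) (2pm,4pm,8pm,5pm) (3pm,3pm,7pm,4pm) (3pm,3pm,7pm,5pm) (3pm,3pm,8pm,4pm) (3pm,3pm,8pm,5pm) (3pm,4pm,7pm,5pm) (3pm,4pm,8pm,5pm) (4pm,3pm,7pm,4pm) (4pm,3pm,7pm,5pm) (4pm,3pm,8pm,4pm) (4pm,3pm,8pm,5pm) (4pm,4pm,7pm,5pm) (4pm,4pm,8pm,5pm) (5pm,3pm,7pm,4pm) (5pm,3pm,7pm,5pm) (5pm,3pm,8pm,4pm) (5pm,3pm,8pm,5pm) (5pm,4pm,7pm,5pm) (5pm,4pm,8pm,5pm) (6pm,3pm,7pm,4pm) (6pm,3pm,7pm,5pm) (6pm,3pm,8pm,4pm) (6pm,3pm,8pm,5pm) (6pm,4pm,7pm,5pm) (6pm,4pm,8pm,5pm) — 30.
Summing: 6 + 24 + 30 = 60.

60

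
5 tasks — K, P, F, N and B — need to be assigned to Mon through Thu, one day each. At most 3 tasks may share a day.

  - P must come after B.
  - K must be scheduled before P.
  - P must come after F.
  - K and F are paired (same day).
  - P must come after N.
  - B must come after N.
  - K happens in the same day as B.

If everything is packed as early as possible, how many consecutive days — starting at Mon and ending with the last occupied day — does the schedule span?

3

The precedence chain requires at least 3 distinct days.
With at most 3 per day and 5 tasks, at least 2 days are needed.
3 works (last occupied day: Wed): for example P -> Wed; N -> Mon; K -> Tue; F -> Tue; B -> Tue.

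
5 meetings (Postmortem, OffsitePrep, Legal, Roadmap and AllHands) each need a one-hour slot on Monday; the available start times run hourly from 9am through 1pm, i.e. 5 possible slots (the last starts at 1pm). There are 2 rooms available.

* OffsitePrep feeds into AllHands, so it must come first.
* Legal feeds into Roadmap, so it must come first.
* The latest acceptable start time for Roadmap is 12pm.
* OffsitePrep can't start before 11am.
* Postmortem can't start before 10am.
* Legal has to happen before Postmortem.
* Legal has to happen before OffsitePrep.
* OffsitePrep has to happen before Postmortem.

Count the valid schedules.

Splitting on Postmortem: it can be 12pm (8), 1pm (16). Listing each branch's schedules as (OffsitePrep, Legal, Roadmap, AllHands):
Postmortem=12pm: (11am,9am,10am,12pm) (11am,9am,10am,1pm) (11am,9am,11am,12pm) (11am,9am,11am,1pm) (11am,9am,12pm,1pm) (11am,10am,11am,12pm) (11am,10am,11am,1pm) (11am,10am,12pm,1pm) — 8.
Postmortem=1pm: (11am,9am,10am,12pm) (11am,9am,10am,1pm) (11am,9am,11am,12pm) (11am,9am,11am,1pm) (11am,9am,12pm,12pm) (11am,9am,12pm,1pm) (11am,10am,11am,12pm) (11am,10am,11am,1pm) (11am,10am,12pm,12pm) (11am,10am,12pm,1pm) (12pm,9am,10am,1pm) (12pm,9am,11am,1pm) (12pm,9am,12pm,1pm) (12pm,10am,11am,1pm) (12pm,10am,12pm,1pm) (12pm,11am,12pm,1pm) — 16.
Summing: 8 + 16 = 24.

24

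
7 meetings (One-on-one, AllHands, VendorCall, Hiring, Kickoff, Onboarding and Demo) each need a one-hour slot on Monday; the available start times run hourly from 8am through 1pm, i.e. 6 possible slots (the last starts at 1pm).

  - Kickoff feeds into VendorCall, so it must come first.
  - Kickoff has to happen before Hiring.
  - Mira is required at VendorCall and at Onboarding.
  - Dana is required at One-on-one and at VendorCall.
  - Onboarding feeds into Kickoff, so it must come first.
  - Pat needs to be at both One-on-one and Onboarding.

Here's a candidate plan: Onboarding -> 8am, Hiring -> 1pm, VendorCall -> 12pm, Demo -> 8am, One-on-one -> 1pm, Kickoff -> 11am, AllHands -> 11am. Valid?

Yes

Kickoff has to happen before Hiring — holds.
Mira is required at VendorCall and at Onboarding — holds.
Pat needs to be at both One-on-one and Onboarding — holds.
Kickoff feeds into VendorCall, so it must come first — holds.
Onboarding feeds into Kickoff, so it must come first — holds.
Dana is required at One-on-one and at VendorCall — holds.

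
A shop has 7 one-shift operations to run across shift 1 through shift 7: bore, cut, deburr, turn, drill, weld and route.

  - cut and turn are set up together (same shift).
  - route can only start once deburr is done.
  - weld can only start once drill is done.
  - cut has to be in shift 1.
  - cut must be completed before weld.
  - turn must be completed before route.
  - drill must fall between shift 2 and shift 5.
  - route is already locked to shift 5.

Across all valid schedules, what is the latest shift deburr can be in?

Downstream work caps deburr at shift 4.
deburr at shift 4 is achievable: weld -> shift 3; deburr -> shift 4; cut -> shift 1; bore -> shift 1; turn -> shift 1; drill -> shift 2; route -> shift 5.

shift 4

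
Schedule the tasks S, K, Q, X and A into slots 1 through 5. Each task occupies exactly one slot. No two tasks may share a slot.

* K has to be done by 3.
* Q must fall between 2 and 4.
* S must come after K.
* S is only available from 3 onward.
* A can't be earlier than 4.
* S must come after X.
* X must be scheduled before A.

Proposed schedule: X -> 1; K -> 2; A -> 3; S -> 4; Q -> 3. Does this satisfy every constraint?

No — it violates: A can't be earlier than 4

No two tasks may share a slot — violated.
A can't be earlier than 4 — violated.
Q must fall between 2 and 4 — holds.
X must be scheduled before A — holds.
S must come after K — holds.
K has to be done by 3 — holds.
S must come after X — holds.
S is only available from 3 onward — holds.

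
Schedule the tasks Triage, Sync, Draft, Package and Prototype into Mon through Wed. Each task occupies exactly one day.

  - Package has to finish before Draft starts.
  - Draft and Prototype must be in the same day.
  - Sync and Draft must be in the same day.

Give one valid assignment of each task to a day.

Draft=Tue; Sync=Tue; Package=Mon; Prototype=Tue; Triage=Mon

Checking: Package(Mon) before Draft(Tue); Sync = Draft = Tue; Draft = Prototype = Tue.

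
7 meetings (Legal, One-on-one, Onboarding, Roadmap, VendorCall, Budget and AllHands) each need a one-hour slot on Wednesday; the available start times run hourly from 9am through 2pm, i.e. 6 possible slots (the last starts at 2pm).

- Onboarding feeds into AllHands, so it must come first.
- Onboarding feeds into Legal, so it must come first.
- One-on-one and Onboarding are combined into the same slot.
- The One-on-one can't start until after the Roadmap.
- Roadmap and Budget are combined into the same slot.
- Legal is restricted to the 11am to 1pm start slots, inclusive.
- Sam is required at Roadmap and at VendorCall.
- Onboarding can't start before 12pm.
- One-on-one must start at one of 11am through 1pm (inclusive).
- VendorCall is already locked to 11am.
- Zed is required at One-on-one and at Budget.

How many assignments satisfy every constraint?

Enumerating: VendorCall=11am, One-on-one=12pm, AllHands=1pm, Onboarding=12pm, Legal=1pm, Budget=9am, Roadmap=9am | AllHands -> 2pm; One-on-one -> 12pm; Roadmap -> 9am; Onboarding -> 12pm; VendorCall -> 11am; Budget -> 9am; Legal -> 1pm | AllHands in 1pm; Onboarding in 12pm; VendorCall in 11am; One-on-one in 12pm; Roadmap in 10am; Budget in 10am; Legal in 1pm | Roadmap -> 10am; AllHands -> 2pm; Onboarding -> 12pm; VendorCall -> 11am; Legal -> 1pm; Budget -> 10am; One-on-one -> 12pm.

4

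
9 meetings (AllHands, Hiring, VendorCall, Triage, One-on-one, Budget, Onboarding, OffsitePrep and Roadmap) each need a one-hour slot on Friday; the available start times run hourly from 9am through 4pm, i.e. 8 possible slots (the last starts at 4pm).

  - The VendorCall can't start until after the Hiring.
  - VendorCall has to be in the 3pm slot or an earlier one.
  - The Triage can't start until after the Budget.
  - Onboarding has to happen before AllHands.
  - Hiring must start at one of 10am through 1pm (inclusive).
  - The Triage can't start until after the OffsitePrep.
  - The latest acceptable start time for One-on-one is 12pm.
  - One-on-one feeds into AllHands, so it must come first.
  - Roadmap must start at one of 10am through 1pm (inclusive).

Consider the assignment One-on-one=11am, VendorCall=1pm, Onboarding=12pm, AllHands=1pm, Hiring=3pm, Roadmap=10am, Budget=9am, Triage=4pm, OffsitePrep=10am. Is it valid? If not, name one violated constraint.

VendorCall has to be in the 3pm slot or an earlier one — holds.
Hiring must start at one of 10am through 1pm (inclusive) — violated.
The Triage can't start until after the OffsitePrep — holds.
Onboarding has to happen before AllHands — holds.
The Triage can't start until after the Budget — holds.
The latest acceptable start time for One-on-one is 12pm — holds.
One-on-one feeds into AllHands, so it must come first — holds.
The VendorCall can't start until after the Hiring — violated.
Roadmap must start at one of 10am through 1pm (inclusive) — holds.

No. The VendorCall can't start until after the Hiring is not satisfied.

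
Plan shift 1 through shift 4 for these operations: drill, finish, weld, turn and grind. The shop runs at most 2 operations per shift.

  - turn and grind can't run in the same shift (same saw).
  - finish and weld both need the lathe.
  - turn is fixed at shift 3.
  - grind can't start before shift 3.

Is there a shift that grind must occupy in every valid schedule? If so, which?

grind's window is shift 3–shift 4.
turn is fixed at shift 3, and grind can't share a shift with turn.
So grind must be shift 4.

shift 4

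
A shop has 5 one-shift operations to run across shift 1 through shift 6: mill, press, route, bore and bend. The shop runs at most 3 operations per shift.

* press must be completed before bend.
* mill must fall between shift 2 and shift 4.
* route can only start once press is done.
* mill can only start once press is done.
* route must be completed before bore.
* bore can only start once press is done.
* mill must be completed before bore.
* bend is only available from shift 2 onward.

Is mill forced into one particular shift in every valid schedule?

No

mill can be shift 2 (e.g. mill in shift 2, route in shift 2, bend in shift 2, bore in shift 3, press in shift 1) or shift 3 (e.g. bore in shift 4; bend in shift 2; mill in shift 3; press in shift 1; route in shift 2).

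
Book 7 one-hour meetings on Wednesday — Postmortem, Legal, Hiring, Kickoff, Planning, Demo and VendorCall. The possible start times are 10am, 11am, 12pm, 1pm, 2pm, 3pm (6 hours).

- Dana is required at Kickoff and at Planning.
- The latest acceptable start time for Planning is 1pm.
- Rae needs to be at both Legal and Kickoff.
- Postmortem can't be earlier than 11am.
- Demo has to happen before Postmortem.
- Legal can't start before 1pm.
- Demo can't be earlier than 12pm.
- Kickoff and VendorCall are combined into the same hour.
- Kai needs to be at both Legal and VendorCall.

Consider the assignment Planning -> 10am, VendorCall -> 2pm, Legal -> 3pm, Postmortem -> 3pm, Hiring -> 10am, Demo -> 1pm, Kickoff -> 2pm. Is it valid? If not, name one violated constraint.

Postmortem can't be earlier than 11am — holds.
The latest acceptable start time for Planning is 1pm — holds.
Demo has to happen before Postmortem — holds.
Legal can't start before 1pm — holds.
Kickoff and VendorCall are combined into the same hour — holds.
Rae needs to be at both Legal and Kickoff — holds.
Dana is required at Kickoff and at Planning — holds.
Demo can't be earlier than 12pm — holds.
Kai needs to be at both Legal and VendorCall — holds.

Yes, all constraints hold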